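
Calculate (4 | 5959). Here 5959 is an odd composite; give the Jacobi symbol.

1

Pull out 2^2: since 5959 ≡ 7 (mod 8), (2/5959) = +1, so (2/5959)^2 = +1.
Reached (1/5959) = 1. Collecting the sign flips along the way, the symbol is +1.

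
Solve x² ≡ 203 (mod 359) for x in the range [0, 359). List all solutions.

Since 359 ≡ 3 (mod 4), a square root of 203 is 203^((359+1)/4) = 203^90 mod 359.
Repeated squaring: 203^2≡283, 203^4≡32, 203^8≡306, 203^16≡296, 203^32≡20, 203^64≡41 (mod 359).
203^90 = 203^(64+16+8+2) ≡ 214 (mod 359).
Check: 214² = 45796 ≡ 203 (mod 359). The two roots are 145 and 214.

145, 214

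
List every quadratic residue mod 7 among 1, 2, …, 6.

Square k = 1,…,3 (k and 7−k give the same square):
1²=1, 2²=4, 3²≡2 (mod 7).
So the quadratic residues mod 7 are {1, 2, 4}.

1, 2, 4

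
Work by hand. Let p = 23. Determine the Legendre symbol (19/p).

Euler's criterion: (19/23) ≡ 19^11 (mod 23).
19^2 ≡ 16 (mod 23)
19^4 ≡ 3 (mod 23)
19^8 ≡ 9 (mod 23)
19^11 = 19^(8+2+1) ≡ 22 (mod 23).
Result is 22 ≡ −1, so (19/23) = −1.

-1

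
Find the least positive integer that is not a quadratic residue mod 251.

2

(2/251) = −1, so 2 is the smallest positive non-residue mod 251.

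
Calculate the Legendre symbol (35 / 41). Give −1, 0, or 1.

Reciprocity: 35 ≡ 3 and 41 ≡ 1 (mod 4), so (35/41) = +(41/35).
Reduce top mod 35: now compute (6/35).
Pull out 2: since 35 ≡ 3 (mod 8), (2/35) = -1.
Reciprocity: 3 ≡ 3 and 35 ≡ 3 (mod 4), so (3/35) = −(35/3).
Reduce top mod 3: now compute (2/3).
Pull out 2: since 3 ≡ 3 (mod 8), (2/3) = -1.
Reached (1/3) = 1. Collecting the sign flips along the way, the symbol is -1.

-1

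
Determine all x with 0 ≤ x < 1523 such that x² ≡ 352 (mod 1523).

406, 1117

Since 1523 ≡ 3 (mod 4), a square root of 352 is 352^((1523+1)/4) = 352^381 mod 1523.
Repeated squaring: 352^2≡541, 352^4≡265, 352^8≡167, 352^16≡475, 352^32≡221, 352^64≡105, 352^128≡364, 352^256≡1518 (mod 1523).
352^381 = 352^(256+64+32+16+8+4+1) ≡ 1117 (mod 1523).
Check: 1117² = 1247689 ≡ 352 (mod 1523). The two roots are 406 and 1117.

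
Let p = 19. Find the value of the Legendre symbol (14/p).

Euler's criterion: (14/19) ≡ 14^9 (mod 19).
14^2 ≡ 6 (mod 19)
14^4 ≡ 17 (mod 19)
14^8 ≡ 4 (mod 19)
14^9 = 14^(8+1) ≡ 18 (mod 19).
Result is 18 ≡ −1, so (14/19) = −1.

-1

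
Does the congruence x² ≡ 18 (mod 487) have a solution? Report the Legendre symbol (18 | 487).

Euler's criterion: (18/487) ≡ 18^243 (mod 487).
18^2 ≡ 324 (mod 487)
18^4 ≡ 271 (mod 487)
18^8 ≡ 391 (mod 487)
18^16 ≡ 450 (mod 487)
18^32 ≡ 395 (mod 487)
18^64 ≡ 185 (mod 487)
18^128 ≡ 135 (mod 487)
18^243 = 18^(128+64+32+16+2+1) ≡ 1 (mod 487).
Result is 1, so (18/487) = 1.

1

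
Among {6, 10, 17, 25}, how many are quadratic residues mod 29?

2

(6/29) = +1 → QR.
(10/29) = -1 → non-residue.
(17/29) = -1 → non-residue.
(25/29) = +1 → QR.
Total quadratic residues among the 4: 2.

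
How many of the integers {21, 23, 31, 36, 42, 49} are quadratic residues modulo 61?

(21/61) = -1 → non-residue.
(23/61) = -1 → non-residue.
(31/61) = -1 → non-residue.
(36/61) = +1 → QR.
(42/61) = +1 → QR.
(49/61) = +1 → QR.
Total quadratic residues among the 6: 3.

3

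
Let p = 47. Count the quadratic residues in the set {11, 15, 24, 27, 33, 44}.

(11/47) = -1 → non-residue.
(15/47) = -1 → non-residue.
(24/47) = +1 → QR.
(27/47) = +1 → QR.
(33/47) = -1 → non-residue.
(44/47) = -1 → non-residue.
Total quadratic residues among the 6: 2.

2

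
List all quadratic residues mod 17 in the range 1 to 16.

1,2,4,8,9,13,15,16

Square k = 1,…,8 (k and 17−k give the same square):
1²=1, 2²=4, 3²=9, 4²=16, 5²≡8, 6²≡2, 7²≡15, 8²≡13 (mod 17).
So the quadratic residues mod 17 are {1, 2, 4, 8, 9, 13, 15, 16}.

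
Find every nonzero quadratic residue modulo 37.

1, 3, 4, 7, 9, 10, 11, 12, 16, 21, 25, 26, 27, 28, 30, 33, 34, 36

Square k = 1,…,18 (k and 37−k give the same square):
1²=1, 2²=4, 3²=9, 4²=16, 5²=25, 6²=36, 7²≡12, 8²≡27, 9²≡7, 10²≡26, 11²≡10, 12²≡33, 13²≡21, 14²≡11, 15²≡3, 16²≡34, 17²≡30, 18²≡28 (mod 37).
So the quadratic residues mod 37 are {1, 3, 4, 7, 9, 10, 11, 12, 16, 21, 25, 26, 27, 28, 30, 33, 34, 36}.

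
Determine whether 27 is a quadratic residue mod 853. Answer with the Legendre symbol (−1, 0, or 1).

Reciprocity: 27 ≡ 3 and 853 ≡ 1 (mod 4), so (27/853) = +(853/27).
Reduce top mod 27: now compute (16/27).
Pull out 2^4: since 27 ≡ 3 (mod 8), (2/27) = -1, so (2/27)^4 = +1.
Reached (1/27) = 1. Collecting the sign flips along the way, the symbol is +1.

1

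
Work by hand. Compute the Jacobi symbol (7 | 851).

Reciprocity: 7 ≡ 3 and 851 ≡ 3 (mod 4), so (7/851) = −(851/7).
Reduce top mod 7: now compute (4/7).
Pull out 2^2: since 7 ≡ 7 (mod 8), (2/7) = +1, so (2/7)^2 = +1.
Reached (1/7) = 1. Collecting the sign flips along the way, the symbol is -1.

-1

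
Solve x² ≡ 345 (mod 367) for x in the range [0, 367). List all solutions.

Since 367 ≡ 3 (mod 4), a square root of 345 is 345^((367+1)/4) = 345^92 mod 367.
Repeated squaring: 345^2≡117, 345^4≡110, 345^8≡356, 345^16≡121, 345^32≡328, 345^64≡53 (mod 367).
345^92 = 345^(64+16+8+4) ≡ 118 (mod 367).
Check: 118² = 13924 ≡ 345 (mod 367). The two roots are 118 and 249.

118, 249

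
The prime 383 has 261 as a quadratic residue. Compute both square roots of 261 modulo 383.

89, 294

Since 383 ≡ 3 (mod 4), a square root of 261 is 261^((383+1)/4) = 261^96 mod 383.
Repeated squaring: 261^2≡330, 261^4≡128, 261^8≡298, 261^16≡331, 261^32≡23, 261^64≡146 (mod 383).
261^96 = 261^(64+32) ≡ 294 (mod 383).
Check: 294² = 86436 ≡ 261 (mod 383). The two roots are 89 and 294.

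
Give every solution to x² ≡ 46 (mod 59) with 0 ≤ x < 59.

Since 59 ≡ 3 (mod 4), a square root of 46 is 46^((59+1)/4) = 46^15 mod 59.
Repeated squaring: 46^2≡51, 46^4≡5, 46^8≡25 (mod 59).
46^15 = 46^(8+4+2+1) ≡ 20 (mod 59).
Check: 20² = 400 ≡ 46 (mod 59). The two roots are 20 and 39.

20, 39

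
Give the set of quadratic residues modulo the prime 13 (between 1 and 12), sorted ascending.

Square k = 1,…,6 (k and 13−k give the same square):
1²=1, 2²=4, 3²=9, 4²≡3, 5²≡12, 6²≡10 (mod 13).
So the quadratic residues mod 13 are {1, 3, 4, 9, 10, 12}.

1, 3, 4, 9, 10, 12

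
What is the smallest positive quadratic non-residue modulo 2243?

(2/2243) = −1, so 2 is the smallest positive non-residue mod 2243.

2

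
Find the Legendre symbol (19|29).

-1

Reciprocity: 19 ≡ 3 and 29 ≡ 1 (mod 4), so (19/29) = +(29/19).
Reduce top mod 19: now compute (10/19).
Pull out 2: since 19 ≡ 3 (mod 8), (2/19) = -1.
Reciprocity: 5 ≡ 1 and 19 ≡ 3 (mod 4), so (5/19) = +(19/5).
Reduce top mod 5: now compute (4/5).
Pull out 2^2: since 5 ≡ 5 (mod 8), (2/5) = -1, so (2/5)^2 = +1.
Reached (1/5) = 1. Collecting the sign flips along the way, the symbol is -1.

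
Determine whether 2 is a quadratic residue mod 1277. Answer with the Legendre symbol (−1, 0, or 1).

-1

Pull out 2: since 1277 ≡ 5 (mod 8), (2/1277) = -1.
Reached (1/1277) = 1. Collecting the sign flips along the way, the symbol is -1.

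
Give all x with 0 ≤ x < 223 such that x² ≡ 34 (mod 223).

82, 141

Since 223 ≡ 3 (mod 4), a square root of 34 is 34^((223+1)/4) = 34^56 mod 223.
Repeated squaring: 34^2≡41, 34^4≡120, 34^8≡128, 34^16≡105, 34^32≡98 (mod 223).
34^56 = 34^(32+16+8) ≡ 82 (mod 223).
Check: 82² = 6724 ≡ 34 (mod 223). The two roots are 82 and 141.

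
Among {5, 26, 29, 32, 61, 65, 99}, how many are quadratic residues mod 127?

(5/127) = -1 → non-residue.
(26/127) = +1 → QR.
(29/127) = -1 → non-residue.
(32/127) = +1 → QR.
(61/127) = +1 → QR.
(65/127) = -1 → non-residue.
(99/127) = +1 → QR.
Total quadratic residues among the 7: 4.

4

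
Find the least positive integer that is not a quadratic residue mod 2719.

3

(2/2719) = +1, so 2 is a residue.
(3/2719) = −1, so 3 is the smallest positive non-residue mod 2719.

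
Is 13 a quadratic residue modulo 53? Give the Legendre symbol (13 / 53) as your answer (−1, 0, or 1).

Euler's criterion: (13/53) ≡ 13^26 (mod 53).
13^2 ≡ 10 (mod 53)
13^4 ≡ 47 (mod 53)
13^8 ≡ 36 (mod 53)
13^16 ≡ 24 (mod 53)
13^26 = 13^(16+8+2) ≡ 1 (mod 53).
Result is 1, so (13/53) = 1.

1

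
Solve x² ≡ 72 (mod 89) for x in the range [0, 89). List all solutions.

89 ≡ 1 (mod 4), so we find a root by search.
Trying successive values, 28² = 784 ≡ 72 (mod 89). The other root is 89 − 28 = 61.

28, 61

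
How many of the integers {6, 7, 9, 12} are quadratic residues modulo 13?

(6/13) = -1 → non-residue.
(7/13) = -1 → non-residue.
(9/13) = +1 → QR.
(12/13) = +1 → QR.
Total quadratic residues among the 4: 2.

2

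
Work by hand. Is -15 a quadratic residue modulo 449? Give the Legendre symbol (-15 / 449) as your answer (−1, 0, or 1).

-1

First reduce: -15 ≡ 434 (mod 449).
Pull out 2: since 449 ≡ 1 (mod 8), (2/449) = +1.
Reciprocity: 217 ≡ 1 and 449 ≡ 1 (mod 4), so (217/449) = +(449/217).
Reduce top mod 217: now compute (15/217).
Reciprocity: 15 ≡ 3 and 217 ≡ 1 (mod 4), so (15/217) = +(217/15).
Reduce top mod 15: now compute (7/15).
Reciprocity: 7 ≡ 3 and 15 ≡ 3 (mod 4), so (7/15) = −(15/7).
Reduce top mod 7: now compute (1/7).
Reached (1/7) = 1. Collecting the sign flips along the way, the symbol is -1.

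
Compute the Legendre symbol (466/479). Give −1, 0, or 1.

1

Euler's criterion: (466/479) ≡ 466^239 (mod 479).
466^2 ≡ 169 (mod 479)
466^4 ≡ 300 (mod 479)
466^8 ≡ 427 (mod 479)
466^16 ≡ 309 (mod 479)
466^32 ≡ 160 (mod 479)
466^64 ≡ 213 (mod 479)
466^128 ≡ 343 (mod 479)
466^239 = 466^(128+64+32+8+4+2+1) ≡ 1 (mod 479).
Result is 1, so (466/479) = 1.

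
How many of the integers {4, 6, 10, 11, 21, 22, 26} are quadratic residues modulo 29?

3

(4/29) = +1 → QR.
(6/29) = +1 → QR.
(10/29) = -1 → non-residue.
(11/29) = -1 → non-residue.
(21/29) = -1 → non-residue.
(22/29) = +1 → QR.
(26/29) = -1 → non-residue.
Total quadratic residues among the 7: 3.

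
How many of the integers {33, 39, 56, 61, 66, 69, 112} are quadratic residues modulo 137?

(33/137) = -1 → non-residue.
(39/137) = +1 → QR.
(56/137) = +1 → QR.
(61/137) = +1 → QR.
(66/137) = -1 → non-residue.
(69/137) = +1 → QR.
(112/137) = +1 → QR.
Total quadratic residues among the 7: 5.

5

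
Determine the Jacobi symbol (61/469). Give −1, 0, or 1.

1

Reciprocity: 61 ≡ 1 and 469 ≡ 1 (mod 4), so (61/469) = +(469/61).
Reduce top mod 61: now compute (42/61).
Pull out 2: since 61 ≡ 5 (mod 8), (2/61) = -1.
Reciprocity: 21 ≡ 1 and 61 ≡ 1 (mod 4), so (21/61) = +(61/21).
Reduce top mod 21: now compute (19/21).
Reciprocity: 19 ≡ 3 and 21 ≡ 1 (mod 4), so (19/21) = +(21/19).
Reduce top mod 19: now compute (2/19).
Pull out 2: since 19 ≡ 3 (mod 8), (2/19) = -1.
Reached (1/19) = 1. Collecting the sign flips along the way, the symbol is +1.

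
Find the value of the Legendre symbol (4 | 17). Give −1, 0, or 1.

Euler's criterion: (4/17) ≡ 4^8 (mod 17).
4^2 ≡ 16 (mod 17)
4^4 ≡ 1 (mod 17)
4^8 ≡ 1 (mod 17)
4^8 = 4^(8) ≡ 1 (mod 17).
Result is 1, so (4/17) = 1.

1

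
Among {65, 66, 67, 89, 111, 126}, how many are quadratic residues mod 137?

(65/137) = +1 → QR.
(66/137) = -1 → non-residue.
(67/137) = -1 → non-residue.
(89/137) = -1 → non-residue.
(111/137) = -1 → non-residue.
(126/137) = +1 → QR.
Total quadratic residues among the 6: 2.

2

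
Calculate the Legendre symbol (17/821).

-1

Reciprocity: 17 ≡ 1 and 821 ≡ 1 (mod 4), so (17/821) = +(821/17).
Reduce top mod 17: now compute (5/17).
Reciprocity: 5 ≡ 1 and 17 ≡ 1 (mod 4), so (5/17) = +(17/5).
Reduce top mod 5: now compute (2/5).
Pull out 2: since 5 ≡ 5 (mod 8), (2/5) = -1.
Reached (1/5) = 1. Collecting the sign flips along the way, the symbol is -1.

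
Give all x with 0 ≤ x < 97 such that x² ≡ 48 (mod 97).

97 ≡ 1 (mod 4), so we find a root by search.
Trying successive values, 40² = 1600 ≡ 48 (mod 97). The other root is 97 − 40 = 57.

40, 57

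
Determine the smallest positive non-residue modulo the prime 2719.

3

(2/2719) = +1, so 2 is a residue.
(3/2719) = −1, so 3 is the smallest positive non-residue mod 2719.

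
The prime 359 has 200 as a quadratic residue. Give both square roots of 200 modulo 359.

169, 190

Since 359 ≡ 3 (mod 4), a square root of 200 is 200^((359+1)/4) = 200^90 mod 359.
Repeated squaring: 200^2≡151, 200^4≡184, 200^8≡110, 200^16≡253, 200^32≡107, 200^64≡320 (mod 359).
200^90 = 200^(64+16+8+2) ≡ 169 (mod 359).
Check: 169² = 28561 ≡ 200 (mod 359). The two roots are 169 and 190.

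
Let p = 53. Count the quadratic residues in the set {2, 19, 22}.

(2/53) = -1 → non-residue.
(19/53) = -1 → non-residue.
(22/53) = -1 → non-residue.
Total quadratic residues among the 3: 0.

0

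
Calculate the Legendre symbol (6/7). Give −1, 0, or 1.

-1

Euler's criterion: (6/7) ≡ 6^3 (mod 7).
6^2 ≡ 1 (mod 7)
6^3 = 6^(2+1) ≡ 6 (mod 7).
Result is 6 ≡ −1, so (6/7) = −1.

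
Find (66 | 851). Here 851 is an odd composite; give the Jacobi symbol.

Pull out 2: since 851 ≡ 3 (mod 8), (2/851) = -1.
Reciprocity: 33 ≡ 1 and 851 ≡ 3 (mod 4), so (33/851) = +(851/33).
Reduce top mod 33: now compute (26/33).
Pull out 2: since 33 ≡ 1 (mod 8), (2/33) = +1.
Reciprocity: 13 ≡ 1 and 33 ≡ 1 (mod 4), so (13/33) = +(33/13).
Reduce top mod 13: now compute (7/13).
Reciprocity: 7 ≡ 3 and 13 ≡ 1 (mod 4), so (7/13) = +(13/7).
Reduce top mod 7: now compute (6/7).
Pull out 2: since 7 ≡ 7 (mod 8), (2/7) = +1.
Reciprocity: 3 ≡ 3 and 7 ≡ 3 (mod 4), so (3/7) = −(7/3).
Reduce top mod 3: now compute (1/3).
Reached (1/3) = 1. Collecting the sign flips along the way, the symbol is +1.

1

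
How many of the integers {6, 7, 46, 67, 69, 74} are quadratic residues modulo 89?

(6/89) = -1 → non-residue.
(7/89) = -1 → non-residue.
(46/89) = -1 → non-residue.
(67/89) = +1 → QR.
(69/89) = +1 → QR.
(74/89) = -1 → non-residue.
Total quadratic residues among the 6: 2.

2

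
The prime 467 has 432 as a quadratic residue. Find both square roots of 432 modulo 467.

Since 467 ≡ 3 (mod 4), a square root of 432 is 432^((467+1)/4) = 432^117 mod 467.
Repeated squaring: 432^2≡291, 432^4≡154, 432^8≡366, 432^16≡394, 432^32≡192, 432^64≡438 (mod 467).
432^117 = 432^(64+32+16+4+1) ≡ 343 (mod 467).
Check: 343² = 117649 ≡ 432 (mod 467). The two roots are 124 and 343.

124, 343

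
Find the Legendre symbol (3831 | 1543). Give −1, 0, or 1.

-1

First reduce: 3831 ≡ 745 (mod 1543).
Reciprocity: 745 ≡ 1 and 1543 ≡ 3 (mod 4), so (745/1543) = +(1543/745).
Reduce top mod 745: now compute (53/745).
Reciprocity: 53 ≡ 1 and 745 ≡ 1 (mod 4), so (53/745) = +(745/53).
Reduce top mod 53: now compute (3/53).
Reciprocity: 3 ≡ 3 and 53 ≡ 1 (mod 4), so (3/53) = +(53/3).
Reduce top mod 3: now compute (2/3).
Pull out 2: since 3 ≡ 3 (mod 8), (2/3) = -1.
Reached (1/3) = 1. Collecting the sign flips along the way, the symbol is -1.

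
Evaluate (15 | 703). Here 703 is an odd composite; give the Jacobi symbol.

Reciprocity: 15 ≡ 3 and 703 ≡ 3 (mod 4), so (15/703) = −(703/15).
Reduce top mod 15: now compute (13/15).
Reciprocity: 13 ≡ 1 and 15 ≡ 3 (mod 4), so (13/15) = +(15/13).
Reduce top mod 13: now compute (2/13).
Pull out 2: since 13 ≡ 5 (mod 8), (2/13) = -1.
Reached (1/13) = 1. Collecting the sign flips along the way, the symbol is +1.

1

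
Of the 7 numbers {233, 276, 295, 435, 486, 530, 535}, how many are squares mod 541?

1

(233/541) = -1 → non-residue.
(276/541) = +1 → QR.
(295/541) = -1 → non-residue.
(435/541) = -1 → non-residue.
(486/541) = -1 → non-residue.
(530/541) = -1 → non-residue.
(535/541) = -1 → non-residue.
Total quadratic residues among the 7: 1.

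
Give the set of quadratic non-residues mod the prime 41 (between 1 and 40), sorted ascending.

3, 6, 7, 11, 12, 13, 14, 15, 17, 19, 22, 24, 26, 27, 28, 29, 30, 34, 35, 38

Square k = 1,…,20 (k and 41−k give the same square):
1²=1, 2²=4, 3²=9, 4²=16, 5²=25, 6²=36, 7²≡8, 8²≡23, 9²≡40, 10²≡18, 11²≡39, 12²≡21, 13²≡5, 14²≡32, 15²≡20, 16²≡10, 17²≡2, 18²≡37, 19²≡33, 20²≡31 (mod 41).
The residues are {1, 2, 4, 5, 8, 9, 10, 16, 18, 20, 21, 23, 25, 31, 32, 33, 36, 37, 39, 40}; the non-residues are the remaining 20 nonzero classes.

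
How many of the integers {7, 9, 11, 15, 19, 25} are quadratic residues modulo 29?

3

(7/29) = +1 → QR.
(9/29) = +1 → QR.
(11/29) = -1 → non-residue.
(15/29) = -1 → non-residue.
(19/29) = -1 → non-residue.
(25/29) = +1 → QR.
Total quadratic residues among the 6: 3.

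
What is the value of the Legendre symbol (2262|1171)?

-1

First reduce: 2262 ≡ 1091 (mod 1171).
Reciprocity: 1091 ≡ 3 and 1171 ≡ 3 (mod 4), so (1091/1171) = −(1171/1091).
Reduce top mod 1091: now compute (80/1091).
Pull out 2^4: since 1091 ≡ 3 (mod 8), (2/1091) = -1, so (2/1091)^4 = +1.
Reciprocity: 5 ≡ 1 and 1091 ≡ 3 (mod 4), so (5/1091) = +(1091/5).
Reduce top mod 5: now compute (1/5).
Reached (1/5) = 1. Collecting the sign flips along the way, the symbol is -1.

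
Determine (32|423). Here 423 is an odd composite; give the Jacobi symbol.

Pull out 2^5: since 423 ≡ 7 (mod 8), (2/423) = +1, so (2/423)^5 = +1.
Reached (1/423) = 1. Collecting the sign flips along the way, the symbol is +1.

1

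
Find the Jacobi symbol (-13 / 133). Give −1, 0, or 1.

1

First reduce: -13 ≡ 120 (mod 133).
Pull out 2^3: since 133 ≡ 5 (mod 8), (2/133) = -1, so (2/133)^3 = -1.
Reciprocity: 15 ≡ 3 and 133 ≡ 1 (mod 4), so (15/133) = +(133/15).
Reduce top mod 15: now compute (13/15).
Reciprocity: 13 ≡ 1 and 15 ≡ 3 (mod 4), so (13/15) = +(15/13).
Reduce top mod 13: now compute (2/13).
Pull out 2: since 13 ≡ 5 (mod 8), (2/13) = -1.
Reached (1/13) = 1. Collecting the sign flips along the way, the symbol is +1.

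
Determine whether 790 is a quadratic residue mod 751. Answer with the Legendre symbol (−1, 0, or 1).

-1

Euler's criterion: (790/751) ≡ 39^375 (mod 751).
39^2 ≡ 19 (mod 751)
39^4 ≡ 361 (mod 751)
39^8 ≡ 398 (mod 751)
39^16 ≡ 694 (mod 751)
39^32 ≡ 245 (mod 751)
39^64 ≡ 696 (mod 751)
39^128 ≡ 21 (mod 751)
39^256 ≡ 441 (mod 751)
39^375 = 39^(256+64+32+16+4+2+1) ≡ 750 (mod 751).
Result is 750 ≡ −1, so (790/751) = −1.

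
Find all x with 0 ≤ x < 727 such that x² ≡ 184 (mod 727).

Since 727 ≡ 3 (mod 4), a square root of 184 is 184^((727+1)/4) = 184^182 mod 727.
Repeated squaring: 184^2≡414, 184^4≡551, 184^8≡442, 184^16≡528, 184^32≡343, 184^64≡602, 184^128≡358 (mod 727).
184^182 = 184^(128+32+16+4+2) ≡ 362 (mod 727).
Check: 362² = 131044 ≡ 184 (mod 727). The two roots are 362 and 365.

362, 365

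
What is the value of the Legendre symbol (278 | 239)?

-1

Euler's criterion: (278/239) ≡ 39^119 (mod 239).
39^2 ≡ 87 (mod 239)
39^4 ≡ 160 (mod 239)
39^8 ≡ 27 (mod 239)
39^16 ≡ 12 (mod 239)
39^32 ≡ 144 (mod 239)
39^64 ≡ 182 (mod 239)
39^119 = 39^(64+32+16+4+2+1) ≡ 238 (mod 239).
Result is 238 ≡ −1, so (278/239) = −1.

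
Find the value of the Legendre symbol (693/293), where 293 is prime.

1

First reduce: 693 ≡ 107 (mod 293).
Reciprocity: 107 ≡ 3 and 293 ≡ 1 (mod 4), so (107/293) = +(293/107).
Reduce top mod 107: now compute (79/107).
Reciprocity: 79 ≡ 3 and 107 ≡ 3 (mod 4), so (79/107) = −(107/79).
Reduce top mod 79: now compute (28/79).
Pull out 2^2: since 79 ≡ 7 (mod 8), (2/79) = +1, so (2/79)^2 = +1.
Reciprocity: 7 ≡ 3 and 79 ≡ 3 (mod 4), so (7/79) = −(79/7).
Reduce top mod 7: now compute (2/7).
Pull out 2: since 7 ≡ 7 (mod 8), (2/7) = +1.
Reached (1/7) = 1. Collecting the sign flips along the way, the symbol is +1.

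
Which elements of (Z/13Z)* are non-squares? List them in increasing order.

2,5,6,7,8,11

Square k = 1,…,6 (k and 13−k give the same square):
1²=1, 2²=4, 3²=9, 4²≡3, 5²≡12, 6²≡10 (mod 13).
The residues are {1, 3, 4, 9, 10, 12}; the non-residues are the remaining 6 nonzero classes.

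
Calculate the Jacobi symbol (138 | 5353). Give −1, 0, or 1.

-1

Pull out 2: since 5353 ≡ 1 (mod 8), (2/5353) = +1.
Reciprocity: 69 ≡ 1 and 5353 ≡ 1 (mod 4), so (69/5353) = +(5353/69).
Reduce top mod 69: now compute (40/69).
Pull out 2^3: since 69 ≡ 5 (mod 8), (2/69) = -1, so (2/69)^3 = -1.
Reciprocity: 5 ≡ 1 and 69 ≡ 1 (mod 4), so (5/69) = +(69/5).
Reduce top mod 5: now compute (4/5).
Pull out 2^2: since 5 ≡ 5 (mod 8), (2/5) = -1, so (2/5)^2 = +1.
Reached (1/5) = 1. Collecting the sign flips along the way, the symbol is -1.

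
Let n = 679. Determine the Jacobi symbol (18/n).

Pull out 2: since 679 ≡ 7 (mod 8), (2/679) = +1.
Reciprocity: 9 ≡ 1 and 679 ≡ 3 (mod 4), so (9/679) = +(679/9).
Reduce top mod 9: now compute (4/9).
Pull out 2^2: since 9 ≡ 1 (mod 8), (2/9) = +1, so (2/9)^2 = +1.
Reached (1/9) = 1. Collecting the sign flips along the way, the symbol is +1.

1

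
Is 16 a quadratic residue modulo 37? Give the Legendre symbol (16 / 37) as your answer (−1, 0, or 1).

1

Pull out 2^4: since 37 ≡ 5 (mod 8), (2/37) = -1, so (2/37)^4 = +1.
Reached (1/37) = 1. Collecting the sign flips along the way, the symbol is +1.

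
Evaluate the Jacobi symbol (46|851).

0

Pull out 2: since 851 ≡ 3 (mod 8), (2/851) = -1.
Reciprocity: 23 ≡ 3 and 851 ≡ 3 (mod 4), so (23/851) = −(851/23).
Reduce top mod 23: now compute (0/23).
Top reduces to 0: gcd > 1, so the symbol is 0.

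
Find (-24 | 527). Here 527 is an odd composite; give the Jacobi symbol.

-1

First reduce: -24 ≡ 503 (mod 527).
Reciprocity: 503 ≡ 3 and 527 ≡ 3 (mod 4), so (503/527) = −(527/503).
Reduce top mod 503: now compute (24/503).
Pull out 2^3: since 503 ≡ 7 (mod 8), (2/503) = +1, so (2/503)^3 = +1.
Reciprocity: 3 ≡ 3 and 503 ≡ 3 (mod 4), so (3/503) = −(503/3).
Reduce top mod 3: now compute (2/3).
Pull out 2: since 3 ≡ 3 (mod 8), (2/3) = -1.
Reached (1/3) = 1. Collecting the sign flips along the way, the symbol is -1.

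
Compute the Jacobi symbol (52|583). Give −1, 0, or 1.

-1

Pull out 2^2: since 583 ≡ 7 (mod 8), (2/583) = +1, so (2/583)^2 = +1.
Reciprocity: 13 ≡ 1 and 583 ≡ 3 (mod 4), so (13/583) = +(583/13).
Reduce top mod 13: now compute (11/13).
Reciprocity: 11 ≡ 3 and 13 ≡ 1 (mod 4), so (11/13) = +(13/11).
Reduce top mod 11: now compute (2/11).
Pull out 2: since 11 ≡ 3 (mod 8), (2/11) = -1.
Reached (1/11) = 1. Collecting the sign flips along the way, the symbol is -1.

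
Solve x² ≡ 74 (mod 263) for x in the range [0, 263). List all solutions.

52, 211

Since 263 ≡ 3 (mod 4), a square root of 74 is 74^((263+1)/4) = 74^66 mod 263.
Repeated squaring: 74^2≡216, 74^4≡105, 74^8≡242, 74^16≡178, 74^32≡124, 74^64≡122 (mod 263).
74^66 = 74^(64+2) ≡ 52 (mod 263).
Check: 52² = 2704 ≡ 74 (mod 263). The two roots are 52 and 211.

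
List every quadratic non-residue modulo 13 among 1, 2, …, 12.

2 5 6 7 8 11

Square k = 1,…,6 (k and 13−k give the same square):
1²=1, 2²=4, 3²=9, 4²≡3, 5²≡12, 6²≡10 (mod 13).
The residues are {1, 3, 4, 9, 10, 12}; the non-residues are the remaining 6 nonzero classes.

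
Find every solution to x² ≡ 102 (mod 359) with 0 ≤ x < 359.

Since 359 ≡ 3 (mod 4), a square root of 102 is 102^((359+1)/4) = 102^90 mod 359.
Repeated squaring: 102^2≡352, 102^4≡49, 102^8≡247, 102^16≡338, 102^32≡82, 102^64≡262 (mod 359).
102^90 = 102^(64+16+8+2) ≡ 176 (mod 359).
Check: 176² = 30976 ≡ 102 (mod 359). The two roots are 176 and 183.

176, 183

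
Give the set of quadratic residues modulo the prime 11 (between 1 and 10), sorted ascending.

1 3 4 5 9

Square k = 1,…,5 (k and 11−k give the same square):
1²=1, 2²=4, 3²=9, 4²≡5, 5²≡3 (mod 11).
So the quadratic residues mod 11 are {1, 3, 4, 5, 9}.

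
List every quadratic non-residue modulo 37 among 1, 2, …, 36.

Square k = 1,…,18 (k and 37−k give the same square):
1²=1, 2²=4, 3²=9, 4²=16, 5²=25, 6²=36, 7²≡12, 8²≡27, 9²≡7, 10²≡26, 11²≡10, 12²≡33, 13²≡21, 14²≡11, 15²≡3, 16²≡34, 17²≡30, 18²≡28 (mod 37).
The residues are {1, 3, 4, 7, 9, 10, 11, 12, 16, 21, 25, 26, 27, 28, 30, 33, 34, 36}; the non-residues are the remaining 18 nonzero classes.

2 5 6 8 13 14 15 17 18 19 20 22 23 24 29 31 32 35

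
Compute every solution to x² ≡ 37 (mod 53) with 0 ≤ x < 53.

53 ≡ 1 (mod 4), so we find a root by search.
Trying successive values, 14² = 196 ≡ 37 (mod 53). The other root is 53 − 14 = 39.

14, 39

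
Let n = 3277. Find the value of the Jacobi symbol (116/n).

0

Pull out 2^2: since 3277 ≡ 5 (mod 8), (2/3277) = -1, so (2/3277)^2 = +1.
Reciprocity: 29 ≡ 1 and 3277 ≡ 1 (mod 4), so (29/3277) = +(3277/29).
Reduce top mod 29: now compute (0/29).
Top reduces to 0: gcd > 1, so the symbol is 0.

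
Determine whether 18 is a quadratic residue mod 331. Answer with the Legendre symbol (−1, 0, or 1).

Euler's criterion: (18/331) ≡ 18^165 (mod 331).
18^2 ≡ 324 (mod 331)
18^4 ≡ 49 (mod 331)
18^8 ≡ 84 (mod 331)
18^16 ≡ 105 (mod 331)
18^32 ≡ 102 (mod 331)
18^64 ≡ 143 (mod 331)
18^128 ≡ 258 (mod 331)
18^165 = 18^(128+32+4+1) ≡ 330 (mod 331).
Result is 330 ≡ −1, so (18/331) = −1.

-1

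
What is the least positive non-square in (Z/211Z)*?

2

(2/211) = −1, so 2 is the smallest positive non-residue mod 211.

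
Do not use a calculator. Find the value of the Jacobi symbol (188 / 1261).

-1

Pull out 2^2: since 1261 ≡ 5 (mod 8), (2/1261) = -1, so (2/1261)^2 = +1.
Reciprocity: 47 ≡ 3 and 1261 ≡ 1 (mod 4), so (47/1261) = +(1261/47).
Reduce top mod 47: now compute (39/47).
Reciprocity: 39 ≡ 3 and 47 ≡ 3 (mod 4), so (39/47) = −(47/39).
Reduce top mod 39: now compute (8/39).
Pull out 2^3: since 39 ≡ 7 (mod 8), (2/39) = +1, so (2/39)^3 = +1.
Reached (1/39) = 1. Collecting the sign flips along the way, the symbol is -1.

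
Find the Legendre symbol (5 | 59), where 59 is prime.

Euler's criterion: (5/59) ≡ 5^29 (mod 59).
5^2 ≡ 25 (mod 59)
5^4 ≡ 35 (mod 59)
5^8 ≡ 45 (mod 59)
5^16 ≡ 19 (mod 59)
5^29 = 5^(16+8+4+1) ≡ 1 (mod 59).
Result is 1, so (5/59) = 1.

1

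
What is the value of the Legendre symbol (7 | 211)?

Euler's criterion: (7/211) ≡ 7^105 (mod 211).
7^2 ≡ 49 (mod 211)
7^4 ≡ 80 (mod 211)
7^8 ≡ 70 (mod 211)
7^16 ≡ 47 (mod 211)
7^32 ≡ 99 (mod 211)
7^64 ≡ 95 (mod 211)
7^105 = 7^(64+32+8+1) ≡ 210 (mod 211).
Result is 210 ≡ −1, so (7/211) = −1.

-1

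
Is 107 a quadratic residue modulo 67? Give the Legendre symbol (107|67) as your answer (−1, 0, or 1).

1

First reduce: 107 ≡ 40 (mod 67).
Pull out 2^3: since 67 ≡ 3 (mod 8), (2/67) = -1, so (2/67)^3 = -1.
Reciprocity: 5 ≡ 1 and 67 ≡ 3 (mod 4), so (5/67) = +(67/5).
Reduce top mod 5: now compute (2/5).
Pull out 2: since 5 ≡ 5 (mod 8), (2/5) = -1.
Reached (1/5) = 1. Collecting the sign flips along the way, the symbol is +1.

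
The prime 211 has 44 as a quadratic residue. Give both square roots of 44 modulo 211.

39, 172

Since 211 ≡ 3 (mod 4), a square root of 44 is 44^((211+1)/4) = 44^53 mod 211.
Repeated squaring: 44^2≡37, 44^4≡103, 44^8≡59, 44^16≡105, 44^32≡53 (mod 211).
44^53 = 44^(32+16+4+1) ≡ 172 (mod 211).
Check: 172² = 29584 ≡ 44 (mod 211). The two roots are 39 and 172.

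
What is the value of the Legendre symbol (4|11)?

Pull out 2^2: since 11 ≡ 3 (mod 8), (2/11) = -1, so (2/11)^2 = +1.
Reached (1/11) = 1. Collecting the sign flips along the way, the symbol is +1.

1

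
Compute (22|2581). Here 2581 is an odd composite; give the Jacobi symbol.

1

Pull out 2: since 2581 ≡ 5 (mod 8), (2/2581) = -1.
Reciprocity: 11 ≡ 3 and 2581 ≡ 1 (mod 4), so (11/2581) = +(2581/11).
Reduce top mod 11: now compute (7/11).
Reciprocity: 7 ≡ 3 and 11 ≡ 3 (mod 4), so (7/11) = −(11/7).
Reduce top mod 7: now compute (4/7).
Pull out 2^2: since 7 ≡ 7 (mod 8), (2/7) = +1, so (2/7)^2 = +1.
Reached (1/7) = 1. Collecting the sign flips along the way, the symbol is +1.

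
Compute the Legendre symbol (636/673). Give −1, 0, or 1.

Pull out 2^2: since 673 ≡ 1 (mod 8), (2/673) = +1, so (2/673)^2 = +1.
Reciprocity: 159 ≡ 3 and 673 ≡ 1 (mod 4), so (159/673) = +(673/159).
Reduce top mod 159: now compute (37/159).
Reciprocity: 37 ≡ 1 and 159 ≡ 3 (mod 4), so (37/159) = +(159/37).
Reduce top mod 37: now compute (11/37).
Reciprocity: 11 ≡ 3 and 37 ≡ 1 (mod 4), so (11/37) = +(37/11).
Reduce top mod 11: now compute (4/11).
Pull out 2^2: since 11 ≡ 3 (mod 8), (2/11) = -1, so (2/11)^2 = +1.
Reached (1/11) = 1. Collecting the sign flips along the way, the symbol is +1.

1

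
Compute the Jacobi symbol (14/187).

-1

Pull out 2: since 187 ≡ 3 (mod 8), (2/187) = -1.
Reciprocity: 7 ≡ 3 and 187 ≡ 3 (mod 4), so (7/187) = −(187/7).
Reduce top mod 7: now compute (5/7).
Reciprocity: 5 ≡ 1 and 7 ≡ 3 (mod 4), so (5/7) = +(7/5).
Reduce top mod 5: now compute (2/5).
Pull out 2: since 5 ≡ 5 (mod 8), (2/5) = -1.
Reached (1/5) = 1. Collecting the sign flips along the way, the symbol is -1.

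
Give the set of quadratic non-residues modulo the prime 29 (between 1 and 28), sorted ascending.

Square k = 1,…,14 (k and 29−k give the same square):
1²=1, 2²=4, 3²=9, 4²=16, 5²=25, 6²≡7, 7²≡20, 8²≡6, 9²≡23, 10²≡13, 11²≡5, 12²≡28, 13²≡24, 14²≡22 (mod 29).
The residues are {1, 4, 5, 6, 7, 9, 13, 16, 20, 22, 23, 24, 25, 28}; the non-residues are the remaining 14 nonzero classes.

2, 3, 8, 10, 11, 12, 14, 15, 17, 18, 19, 21, 26, 27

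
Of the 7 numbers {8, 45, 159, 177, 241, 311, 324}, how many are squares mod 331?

(8/331) = -1 → non-residue.
(45/331) = +1 → QR.
(159/331) = -1 → non-residue.
(177/331) = +1 → QR.
(241/331) = +1 → QR.
(311/331) = -1 → non-residue.
(324/331) = +1 → QR.
Total quadratic residues among the 7: 4.

4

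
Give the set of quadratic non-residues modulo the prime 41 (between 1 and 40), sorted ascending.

Square k = 1,…,20 (k and 41−k give the same square):
1²=1, 2²=4, 3²=9, 4²=16, 5²=25, 6²=36, 7²≡8, 8²≡23, 9²≡40, 10²≡18, 11²≡39, 12²≡21, 13²≡5, 14²≡32, 15²≡20, 16²≡10, 17²≡2, 18²≡37, 19²≡33, 20²≡31 (mod 41).
The residues are {1, 2, 4, 5, 8, 9, 10, 16, 18, 20, 21, 23, 25, 31, 32, 33, 36, 37, 39, 40}; the non-residues are the remaining 20 nonzero classes.

3, 6, 7, 11, 12, 13, 14, 15, 17, 19, 22, 24, 26, 27, 28, 29, 30, 34, 35, 38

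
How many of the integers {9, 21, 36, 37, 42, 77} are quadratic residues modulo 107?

4

(9/107) = +1 → QR.
(21/107) = -1 → non-residue.
(36/107) = +1 → QR.
(37/107) = +1 → QR.
(42/107) = +1 → QR.
(77/107) = -1 → non-residue.
Total quadratic residues among the 6: 4.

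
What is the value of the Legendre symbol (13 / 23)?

1

Reciprocity: 13 ≡ 1 and 23 ≡ 3 (mod 4), so (13/23) = +(23/13).
Reduce top mod 13: now compute (10/13).
Pull out 2: since 13 ≡ 5 (mod 8), (2/13) = -1.
Reciprocity: 5 ≡ 1 and 13 ≡ 1 (mod 4), so (5/13) = +(13/5).
Reduce top mod 5: now compute (3/5).
Reciprocity: 3 ≡ 3 and 5 ≡ 1 (mod 4), so (3/5) = +(5/3).
Reduce top mod 3: now compute (2/3).
Pull out 2: since 3 ≡ 3 (mod 8), (2/3) = -1.
Reached (1/3) = 1. Collecting the sign flips along the way, the symbol is +1.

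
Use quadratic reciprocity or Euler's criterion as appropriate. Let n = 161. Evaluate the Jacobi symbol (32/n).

1

Pull out 2^5: since 161 ≡ 1 (mod 8), (2/161) = +1, so (2/161)^5 = +1.
Reached (1/161) = 1. Collecting the sign flips along the way, the symbol is +1.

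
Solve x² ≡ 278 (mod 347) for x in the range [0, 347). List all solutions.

25, 322

Since 347 ≡ 3 (mod 4), a square root of 278 is 278^((347+1)/4) = 278^87 mod 347.
Repeated squaring: 278^2≡250, 278^4≡40, 278^8≡212, 278^16≡181, 278^32≡143, 278^64≡323 (mod 347).
278^87 = 278^(64+16+4+2+1) ≡ 25 (mod 347).
Check: 25² = 625 ≡ 278 (mod 347). The two roots are 25 and 322.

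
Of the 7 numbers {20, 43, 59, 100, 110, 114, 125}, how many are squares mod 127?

(20/127) = -1 → non-residue.
(43/127) = -1 → non-residue.
(59/127) = -1 → non-residue.
(100/127) = +1 → QR.
(110/127) = -1 → non-residue.
(114/127) = -1 → non-residue.
(125/127) = -1 → non-residue.
Total quadratic residues among the 7: 1.

1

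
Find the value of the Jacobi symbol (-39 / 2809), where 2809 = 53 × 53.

First reduce: -39 ≡ 2770 (mod 2809).
Pull out 2: since 2809 ≡ 1 (mod 8), (2/2809) = +1.
Reciprocity: 1385 ≡ 1 and 2809 ≡ 1 (mod 4), so (1385/2809) = +(2809/1385).
Reduce top mod 1385: now compute (39/1385).
Reciprocity: 39 ≡ 3 and 1385 ≡ 1 (mod 4), so (39/1385) = +(1385/39).
Reduce top mod 39: now compute (20/39).
Pull out 2^2: since 39 ≡ 7 (mod 8), (2/39) = +1, so (2/39)^2 = +1.
Reciprocity: 5 ≡ 1 and 39 ≡ 3 (mod 4), so (5/39) = +(39/5).
Reduce top mod 5: now compute (4/5).
Pull out 2^2: since 5 ≡ 5 (mod 8), (2/5) = -1, so (2/5)^2 = +1.
Reached (1/5) = 1. Collecting the sign flips along the way, the symbol is +1.

1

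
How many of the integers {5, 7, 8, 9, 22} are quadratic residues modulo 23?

2

(5/23) = -1 → non-residue.
(7/23) = -1 → non-residue.
(8/23) = +1 → QR.
(9/23) = +1 → QR.
(22/23) = -1 → non-residue.
Total quadratic residues among the 5: 2.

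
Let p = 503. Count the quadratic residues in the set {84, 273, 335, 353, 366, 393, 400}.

5

(84/503) = +1 → QR.
(273/503) = +1 → QR.
(335/503) = -1 → non-residue.
(353/503) = -1 → non-residue.
(366/503) = +1 → QR.
(393/503) = +1 → QR.
(400/503) = +1 → QR.
Total quadratic residues among the 7: 5.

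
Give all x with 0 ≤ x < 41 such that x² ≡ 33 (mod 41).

41 ≡ 1 (mod 4), so we find a root by search.
Trying successive values, 19² = 361 ≡ 33 (mod 41). The other root is 41 − 19 = 22.

19, 22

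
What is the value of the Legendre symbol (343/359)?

Reciprocity: 343 ≡ 3 and 359 ≡ 3 (mod 4), so (343/359) = −(359/343).
Reduce top mod 343: now compute (16/343).
Pull out 2^4: since 343 ≡ 7 (mod 8), (2/343) = +1, so (2/343)^4 = +1.
Reached (1/343) = 1. Collecting the sign flips along the way, the symbol is -1.

-1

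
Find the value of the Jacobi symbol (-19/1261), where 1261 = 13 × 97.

1

First reduce: -19 ≡ 1242 (mod 1261).
Pull out 2: since 1261 ≡ 5 (mod 8), (2/1261) = -1.
Reciprocity: 621 ≡ 1 and 1261 ≡ 1 (mod 4), so (621/1261) = +(1261/621).
Reduce top mod 621: now compute (19/621).
Reciprocity: 19 ≡ 3 and 621 ≡ 1 (mod 4), so (19/621) = +(621/19).
Reduce top mod 19: now compute (13/19).
Reciprocity: 13 ≡ 1 and 19 ≡ 3 (mod 4), so (13/19) = +(19/13).
Reduce top mod 13: now compute (6/13).
Pull out 2: since 13 ≡ 5 (mod 8), (2/13) = -1.
Reciprocity: 3 ≡ 3 and 13 ≡ 1 (mod 4), so (3/13) = +(13/3).
Reduce top mod 3: now compute (1/3).
Reached (1/3) = 1. Collecting the sign flips along the way, the symbol is +1.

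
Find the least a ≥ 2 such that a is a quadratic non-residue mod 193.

(2/193) = +1, so 2 is a residue.
(3/193) = +1, so 3 is a residue.
(4/193) = +1, so 4 is a residue.
(5/193) = −1, so 5 is the smallest positive non-residue mod 193.

5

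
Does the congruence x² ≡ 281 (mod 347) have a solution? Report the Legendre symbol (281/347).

Reciprocity: 281 ≡ 1 and 347 ≡ 3 (mod 4), so (281/347) = +(347/281).
Reduce top mod 281: now compute (66/281).
Pull out 2: since 281 ≡ 1 (mod 8), (2/281) = +1.
Reciprocity: 33 ≡ 1 and 281 ≡ 1 (mod 4), so (33/281) = +(281/33).
Reduce top mod 33: now compute (17/33).
Reciprocity: 17 ≡ 1 and 33 ≡ 1 (mod 4), so (17/33) = +(33/17).
Reduce top mod 17: now compute (16/17).
Pull out 2^4: since 17 ≡ 1 (mod 8), (2/17) = +1, so (2/17)^4 = +1.
Reached (1/17) = 1. Collecting the sign flips along the way, the symbol is +1.

1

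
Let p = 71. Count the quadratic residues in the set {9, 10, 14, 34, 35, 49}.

(9/71) = +1 → QR.
(10/71) = +1 → QR.
(14/71) = -1 → non-residue.
(34/71) = -1 → non-residue.
(35/71) = -1 → non-residue.
(49/71) = +1 → QR.
Total quadratic residues among the 6: 3.

3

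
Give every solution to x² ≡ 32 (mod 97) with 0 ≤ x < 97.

97 ≡ 1 (mod 4), so we find a root by search.
Trying successive values, 41² = 1681 ≡ 32 (mod 97). The other root is 97 − 41 = 56.

41, 56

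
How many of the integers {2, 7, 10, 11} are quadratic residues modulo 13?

(2/13) = -1 → non-residue.
(7/13) = -1 → non-residue.
(10/13) = +1 → QR.
(11/13) = -1 → non-residue.
Total quadratic residues among the 4: 1.

1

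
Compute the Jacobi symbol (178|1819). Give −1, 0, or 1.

Pull out 2: since 1819 ≡ 3 (mod 8), (2/1819) = -1.
Reciprocity: 89 ≡ 1 and 1819 ≡ 3 (mod 4), so (89/1819) = +(1819/89).
Reduce top mod 89: now compute (39/89).
Reciprocity: 39 ≡ 3 and 89 ≡ 1 (mod 4), so (39/89) = +(89/39).
Reduce top mod 39: now compute (11/39).
Reciprocity: 11 ≡ 3 and 39 ≡ 3 (mod 4), so (11/39) = −(39/11).
Reduce top mod 11: now compute (6/11).
Pull out 2: since 11 ≡ 3 (mod 8), (2/11) = -1.
Reciprocity: 3 ≡ 3 and 11 ≡ 3 (mod 4), so (3/11) = −(11/3).
Reduce top mod 3: now compute (2/3).
Pull out 2: since 3 ≡ 3 (mod 8), (2/3) = -1.
Reached (1/3) = 1. Collecting the sign flips along the way, the symbol is -1.

-1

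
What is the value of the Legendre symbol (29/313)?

Euler's criterion: (29/313) ≡ 29^156 (mod 313).
29^2 ≡ 215 (mod 313)
29^4 ≡ 214 (mod 313)
29^8 ≡ 98 (mod 313)
29^16 ≡ 214 (mod 313)
29^32 ≡ 98 (mod 313)
29^64 ≡ 214 (mod 313)
29^128 ≡ 98 (mod 313)
29^156 = 29^(128+16+8+4) ≡ 1 (mod 313).
Result is 1, so (29/313) = 1.

1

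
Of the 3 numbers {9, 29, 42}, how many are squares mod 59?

2

(9/59) = +1 → QR.
(29/59) = +1 → QR.
(42/59) = -1 → non-residue.
Total quadratic residues among the 3: 2.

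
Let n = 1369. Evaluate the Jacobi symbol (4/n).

Pull out 2^2: since 1369 ≡ 1 (mod 8), (2/1369) = +1, so (2/1369)^2 = +1.
Reached (1/1369) = 1. Collecting the sign flips along the way, the symbol is +1.

1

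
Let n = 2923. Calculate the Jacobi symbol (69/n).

Reciprocity: 69 ≡ 1 and 2923 ≡ 3 (mod 4), so (69/2923) = +(2923/69).
Reduce top mod 69: now compute (25/69).
Reciprocity: 25 ≡ 1 and 69 ≡ 1 (mod 4), so (25/69) = +(69/25).
Reduce top mod 25: now compute (19/25).
Reciprocity: 19 ≡ 3 and 25 ≡ 1 (mod 4), so (19/25) = +(25/19).
Reduce top mod 19: now compute (6/19).
Pull out 2: since 19 ≡ 3 (mod 8), (2/19) = -1.
Reciprocity: 3 ≡ 3 and 19 ≡ 3 (mod 4), so (3/19) = −(19/3).
Reduce top mod 3: now compute (1/3).
Reached (1/3) = 1. Collecting the sign flips along the way, the symbol is +1.

1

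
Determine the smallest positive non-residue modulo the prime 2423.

5

(2/2423) = +1, so 2 is a residue.
(3/2423) = +1, so 3 is a residue.
(4/2423) = +1, so 4 is a residue.
(5/2423) = −1, so 5 is the smallest positive non-residue mod 2423.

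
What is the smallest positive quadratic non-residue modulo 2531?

(2/2531) = −1, so 2 is the smallest positive non-residue mod 2531.

2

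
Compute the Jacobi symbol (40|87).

Pull out 2^3: since 87 ≡ 7 (mod 8), (2/87) = +1, so (2/87)^3 = +1.
Reciprocity: 5 ≡ 1 and 87 ≡ 3 (mod 4), so (5/87) = +(87/5).
Reduce top mod 5: now compute (2/5).
Pull out 2: since 5 ≡ 5 (mod 8), (2/5) = -1.
Reached (1/5) = 1. Collecting the sign flips along the way, the symbol is -1.

-1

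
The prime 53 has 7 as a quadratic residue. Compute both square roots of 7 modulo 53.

22, 31

53 ≡ 1 (mod 4), so we find a root by search.
Trying successive values, 22² = 484 ≡ 7 (mod 53). The other root is 53 − 22 = 31.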